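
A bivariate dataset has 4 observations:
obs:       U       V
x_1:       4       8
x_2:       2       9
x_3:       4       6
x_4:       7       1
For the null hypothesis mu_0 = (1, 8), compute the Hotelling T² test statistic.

Step 1 — sample mean vector:
  mean(U) = (4 + 2 + 4 + 7) / 4 = 17/4 = 4.25
  mean(V) = (8 + 9 + 6 + 1) / 4 = 24/4 = 6
  x̄ = (4.25, 6),  deviation x̄ - mu_0 = (4.25, 6) - (1, 8) = (3.25, -2).

Step 2 — sample covariance matrix, S[i,j] = (1/(n-1)) · Σ_k (x_{k,i} - mean_i) · (x_{k,j} - mean_j), divisor n-1 = 3:
  S[U,U] = ((-0.25)·(-0.25) + (-2.25)·(-2.25) + (-0.25)·(-0.25) + (2.75)·(2.75)) / 3 = 12.75/3 = 4.25
  S[U,V] = ((-0.25)·(2) + (-2.25)·(3) + (-0.25)·(0) + (2.75)·(-5)) / 3 = -21/3 = -7
  S[V,V] = ((2)·(2) + (3)·(3) + (0)·(0) + (-5)·(-5)) / 3 = 38/3 = 12.6667
  S = [[4.25, -7],
 [-7, 12.6667]].

Step 3 — invert S. det(S) = 4.25·12.6667 - (-7)² = 4.8333.
  S^{-1} = (1/det) · [[d, -b], [-b, a]] = [[2.6207, 1.4483],
 [1.4483, 0.8793]].

Step 4 — quadratic form (x̄ - mu_0)^T · S^{-1} · (x̄ - mu_0):
  S^{-1} · (x̄ - mu_0) = (5.6207, 2.9483),
  (x̄ - mu_0)^T · [...] = (3.25)·(5.6207) + (-2)·(2.9483) = 12.3707.

Step 5 — scale by n: T² = 4 · 12.3707 = 49.4828.

T² ≈ 49.4828


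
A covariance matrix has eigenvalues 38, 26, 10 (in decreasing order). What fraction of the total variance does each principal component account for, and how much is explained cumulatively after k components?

Step 1 — total variance = trace(Sigma) = Σ λ_i = 38 + 26 + 10 = 74.

Step 2 — fraction explained by component i = λ_i / Σ λ:
  PC1: 38/74 = 0.5135
  PC2: 26/74 = 0.3514
  PC3: 10/74 = 0.1351

Step 3 — cumulative fraction after k components = (λ_1 + ... + λ_k) / Σ λ:
  k = 1: 38/74 = 0.5135
  k = 2: (38 + 26)/74 = 64/74 = 0.8649
  k = 3: (38 + 26 + 10)/74 = 74/74 = 1

Summary (fraction, with percent):

explained: PC1 0.5135 (51.35%), PC2 0.3514 (35.14%), PC3 0.1351 (13.51%);  cumulative: 0.5135, 0.8649, 1


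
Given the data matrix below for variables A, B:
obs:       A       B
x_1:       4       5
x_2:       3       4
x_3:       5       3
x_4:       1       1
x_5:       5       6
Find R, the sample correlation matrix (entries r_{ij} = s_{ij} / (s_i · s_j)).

Step 1 — column means:
  mean(A) = (4 + 3 + 5 + 1 + 5) / 5 = 18/5 = 3.6
  mean(B) = (5 + 4 + 3 + 1 + 6) / 5 = 19/5 = 3.8

Step 2 — sample variances and covariances s[i,j] = (1/(n-1)) · Σ_k (x_{k,i} - mean_i) · (x_{k,j} - mean_j), with n-1 = 4:
  s[A,A] = ((0.4)·(0.4) + (-0.6)·(-0.6) + (1.4)·(1.4) + (-2.6)·(-2.6) + (1.4)·(1.4)) / 4 = 11.2/4 = 2.8
  s[A,B] = ((0.4)·(1.2) + (-0.6)·(0.2) + (1.4)·(-0.8) + (-2.6)·(-2.8) + (1.4)·(2.2)) / 4 = 9.6/4 = 2.4
  s[B,B] = ((1.2)·(1.2) + (0.2)·(0.2) + (-0.8)·(-0.8) + (-2.8)·(-2.8) + (2.2)·(2.2)) / 4 = 14.8/4 = 3.7
  Sample standard deviations s_i = √(s[i,i]):
  s(A) = √(2.8) = 1.6733
  s(B) = √(3.7) = 1.9235

Step 3 — r_{ij} = s_{ij} / (s_i · s_j):
  r[A,A] = 1 (diagonal).
  r[A,B] = 2.4 / (1.6733 · 1.9235) = 2.4 / 3.2187 = 0.7456
  r[B,B] = 1 (diagonal).

R is symmetric with unit diagonal. Assembling:

R = [[1, 0.7456],
 [0.7456, 1]]


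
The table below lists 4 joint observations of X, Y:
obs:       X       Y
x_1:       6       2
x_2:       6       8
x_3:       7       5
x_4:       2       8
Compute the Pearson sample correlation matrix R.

Step 1 — column means:
  mean(X) = (6 + 6 + 7 + 2) / 4 = 21/4 = 5.25
  mean(Y) = (2 + 8 + 5 + 8) / 4 = 23/4 = 5.75

Step 2 — sample variances and covariances s[i,j] = (1/(n-1)) · Σ_k (x_{k,i} - mean_i) · (x_{k,j} - mean_j), with n-1 = 3:
  s[X,X] = ((0.75)·(0.75) + (0.75)·(0.75) + (1.75)·(1.75) + (-3.25)·(-3.25)) / 3 = 14.75/3 = 4.9167
  s[X,Y] = ((0.75)·(-3.75) + (0.75)·(2.25) + (1.75)·(-0.75) + (-3.25)·(2.25)) / 3 = -9.75/3 = -3.25
  s[Y,Y] = ((-3.75)·(-3.75) + (2.25)·(2.25) + (-0.75)·(-0.75) + (2.25)·(2.25)) / 3 = 24.75/3 = 8.25
  Sample standard deviations s_i = √(s[i,i]):
  s(X) = √(4.9167) = 2.2174
  s(Y) = √(8.25) = 2.8723

Step 3 — r_{ij} = s_{ij} / (s_i · s_j):
  r[X,X] = 1 (diagonal).
  r[X,Y] = -3.25 / (2.2174 · 2.8723) = -3.25 / 6.3689 = -0.5103
  r[Y,Y] = 1 (diagonal).

R is symmetric with unit diagonal. Assembling:

R = [[1, -0.5103],
 [-0.5103, 1]]


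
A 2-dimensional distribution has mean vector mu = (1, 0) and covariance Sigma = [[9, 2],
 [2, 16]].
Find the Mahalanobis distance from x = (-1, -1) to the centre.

Step 1 — centre the observation: (x - mu) = (-2, -1).

Step 2 — invert Sigma. det(Sigma) = 9·16 - (2)² = 140.
  Sigma^{-1} = (1/det) · [[d, -b], [-b, a]] = [[0.1143, -0.0143],
 [-0.0143, 0.0643]].

Step 3 — form the quadratic (x - mu)^T · Sigma^{-1} · (x - mu):
  Sigma^{-1} · (x - mu) = (-0.2143, -0.0357).
  (x - mu)^T · [Sigma^{-1} · (x - mu)] = (-2)·(-0.2143) + (-1)·(-0.0357) = 0.4643.

Step 4 — take square root: d = √(0.4643) ≈ 0.6814.

d(x, mu) = √(0.4643) ≈ 0.6814


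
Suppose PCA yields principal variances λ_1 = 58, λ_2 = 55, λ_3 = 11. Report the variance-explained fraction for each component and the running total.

Step 1 — total variance = trace(Sigma) = Σ λ_i = 58 + 55 + 11 = 124.

Step 2 — fraction explained by component i = λ_i / Σ λ:
  PC1: 58/124 = 0.4677
  PC2: 55/124 = 0.4435
  PC3: 11/124 = 0.0887

Step 3 — cumulative fraction after k components = (λ_1 + ... + λ_k) / Σ λ:
  k = 1: 58/124 = 0.4677
  k = 2: (58 + 55)/124 = 113/124 = 0.9113
  k = 3: (58 + 55 + 11)/124 = 124/124 = 1

Summary (fraction, with percent):

explained: PC1 0.4677 (46.77%), PC2 0.4435 (44.35%), PC3 0.0887 (8.87%);  cumulative: 0.4677, 0.9113, 1


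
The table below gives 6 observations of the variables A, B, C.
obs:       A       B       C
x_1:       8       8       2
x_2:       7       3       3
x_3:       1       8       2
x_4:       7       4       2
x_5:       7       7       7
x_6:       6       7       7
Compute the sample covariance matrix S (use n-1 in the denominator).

Step 1 — column means:
  mean(A) = (8 + 7 + 1 + 7 + 7 + 6) / 6 = 36/6 = 6
  mean(B) = (8 + 3 + 8 + 4 + 7 + 7) / 6 = 37/6 = 6.1667
  mean(C) = (2 + 3 + 2 + 2 + 7 + 7) / 6 = 23/6 = 3.8333

Step 2 — sample covariance S[i,j] = (1/(n-1)) · Σ_k (x_{k,i} - mean_i) · (x_{k,j} - mean_j), with n-1 = 5.
  S[A,A] = ((2)·(2) + (1)·(1) + (-5)·(-5) + (1)·(1) + (1)·(1) + (0)·(0)) / 5 = 32/5 = 6.4
  S[A,B] = ((2)·(1.8333) + (1)·(-3.1667) + (-5)·(1.8333) + (1)·(-2.1667) + (1)·(0.8333) + (0)·(0.8333)) / 5 = -10/5 = -2
  S[A,C] = ((2)·(-1.8333) + (1)·(-0.8333) + (-5)·(-1.8333) + (1)·(-1.8333) + (1)·(3.1667) + (0)·(3.1667)) / 5 = 6/5 = 1.2
  S[B,B] = ((1.8333)·(1.8333) + (-3.1667)·(-3.1667) + (1.8333)·(1.8333) + (-2.1667)·(-2.1667) + (0.8333)·(0.8333) + (0.8333)·(0.8333)) / 5 = 22.8333/5 = 4.5667
  S[B,C] = ((1.8333)·(-1.8333) + (-3.1667)·(-0.8333) + (1.8333)·(-1.8333) + (-2.1667)·(-1.8333) + (0.8333)·(3.1667) + (0.8333)·(3.1667)) / 5 = 5.1667/5 = 1.0333
  S[C,C] = ((-1.8333)·(-1.8333) + (-0.8333)·(-0.8333) + (-1.8333)·(-1.8333) + (-1.8333)·(-1.8333) + (3.1667)·(3.1667) + (3.1667)·(3.1667)) / 5 = 30.8333/5 = 6.1667

S is symmetric (S[j,i] = S[i,j]). Assembling:

S = [[6.4, -2, 1.2],
 [-2, 4.5667, 1.0333],
 [1.2, 1.0333, 6.1667]]


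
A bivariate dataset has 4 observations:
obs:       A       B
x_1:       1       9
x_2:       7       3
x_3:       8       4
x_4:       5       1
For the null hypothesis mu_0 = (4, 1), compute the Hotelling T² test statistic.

Step 1 — sample mean vector:
  mean(A) = (1 + 7 + 8 + 5) / 4 = 21/4 = 5.25
  mean(B) = (9 + 3 + 4 + 1) / 4 = 17/4 = 4.25
  x̄ = (5.25, 4.25),  deviation x̄ - mu_0 = (5.25, 4.25) - (4, 1) = (1.25, 3.25).

Step 2 — sample covariance matrix, S[i,j] = (1/(n-1)) · Σ_k (x_{k,i} - mean_i) · (x_{k,j} - mean_j), divisor n-1 = 3:
  S[A,A] = ((-4.25)·(-4.25) + (1.75)·(1.75) + (2.75)·(2.75) + (-0.25)·(-0.25)) / 3 = 28.75/3 = 9.5833
  S[A,B] = ((-4.25)·(4.75) + (1.75)·(-1.25) + (2.75)·(-0.25) + (-0.25)·(-3.25)) / 3 = -22.25/3 = -7.4167
  S[B,B] = ((4.75)·(4.75) + (-1.25)·(-1.25) + (-0.25)·(-0.25) + (-3.25)·(-3.25)) / 3 = 34.75/3 = 11.5833
  S = [[9.5833, -7.4167],
 [-7.4167, 11.5833]].

Step 3 — invert S. det(S) = 9.5833·11.5833 - (-7.4167)² = 56.
  S^{-1} = (1/det) · [[d, -b], [-b, a]] = [[0.2068, 0.1324],
 [0.1324, 0.1711]].

Step 4 — quadratic form (x̄ - mu_0)^T · S^{-1} · (x̄ - mu_0):
  S^{-1} · (x̄ - mu_0) = (0.689, 0.7217),
  (x̄ - mu_0)^T · [...] = (1.25)·(0.689) + (3.25)·(0.7217) = 3.2068.

Step 5 — scale by n: T² = 4 · 3.2068 = 12.8274.

T² ≈ 12.8274


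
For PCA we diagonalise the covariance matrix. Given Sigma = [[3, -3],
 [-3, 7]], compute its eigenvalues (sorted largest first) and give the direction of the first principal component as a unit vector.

Step 1 — characteristic polynomial of 2×2 Sigma:
  det(Sigma - λI) = λ² - trace · λ + det = 0.
  trace = 3 + 7 = 10, det = 3·7 - (-3)² = 12.
Step 2 — discriminant:
  Δ = trace² - 4·det = 100 - 48 = 52.
Step 3 — eigenvalues:
  λ = (trace ± √Δ)/2 = (10 ± 7.2111)/2,
  λ_1 = 8.6056,  λ_2 = 1.3944.

Step 4 — unit eigenvector for λ_1: solve (Sigma - λ_1 I)v = 0. First row:
  (3 - 8.6056)·v_x + (-3)·v_y = 0, i.e. (-5.6056)·v_x + (-3)·v_y = 0,
  so v ∝ (b, λ_1 - a) = (-3, 5.6056); multiply by -1 so the first entry is positive: u = (3, -5.6056).
  ||u|| = √((3)² + (-5.6056)²) = √(40.4222) ≈ 6.3578,
  v_1 = u/||u|| ≈ (0.4719, -0.8817) (||v_1|| = 1).

λ_1 = 8.6056,  λ_2 = 1.3944;  v_1 ≈ (0.4719, -0.8817)


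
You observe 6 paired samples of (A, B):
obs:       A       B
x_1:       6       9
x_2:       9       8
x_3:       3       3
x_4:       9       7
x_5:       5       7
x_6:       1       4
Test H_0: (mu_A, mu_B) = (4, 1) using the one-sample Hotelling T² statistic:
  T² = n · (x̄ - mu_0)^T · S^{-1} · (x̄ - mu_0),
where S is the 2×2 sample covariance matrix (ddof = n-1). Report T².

Step 1 — sample mean vector:
  mean(A) = (6 + 9 + 3 + 9 + 5 + 1) / 6 = 33/6 = 5.5
  mean(B) = (9 + 8 + 3 + 7 + 7 + 4) / 6 = 38/6 = 6.3333
  x̄ = (5.5, 6.3333),  deviation x̄ - mu_0 = (5.5, 6.3333) - (4, 1) = (1.5, 5.3333).

Step 2 — sample covariance matrix, S[i,j] = (1/(n-1)) · Σ_k (x_{k,i} - mean_i) · (x_{k,j} - mean_j), divisor n-1 = 5:
  S[A,A] = ((0.5)·(0.5) + (3.5)·(3.5) + (-2.5)·(-2.5) + (3.5)·(3.5) + (-0.5)·(-0.5) + (-4.5)·(-4.5)) / 5 = 51.5/5 = 10.3
  S[A,B] = ((0.5)·(2.6667) + (3.5)·(1.6667) + (-2.5)·(-3.3333) + (3.5)·(0.6667) + (-0.5)·(0.6667) + (-4.5)·(-2.3333)) / 5 = 28/5 = 5.6
  S[B,B] = ((2.6667)·(2.6667) + (1.6667)·(1.6667) + (-3.3333)·(-3.3333) + (0.6667)·(0.6667) + (0.6667)·(0.6667) + (-2.3333)·(-2.3333)) / 5 = 27.3333/5 = 5.4667
  S = [[10.3, 5.6],
 [5.6, 5.4667]].

Step 3 — invert S. det(S) = 10.3·5.4667 - (5.6)² = 24.9467.
  S^{-1} = (1/det) · [[d, -b], [-b, a]] = [[0.2191, -0.2245],
 [-0.2245, 0.4129]].

Step 4 — quadratic form (x̄ - mu_0)^T · S^{-1} · (x̄ - mu_0):
  S^{-1} · (x̄ - mu_0) = (-0.8685, 1.8653),
  (x̄ - mu_0)^T · [...] = (1.5)·(-0.8685) + (5.3333)·(1.8653) = 8.6456.

Step 5 — scale by n: T² = 6 · 8.6456 = 51.8733.

T² ≈ 51.8733


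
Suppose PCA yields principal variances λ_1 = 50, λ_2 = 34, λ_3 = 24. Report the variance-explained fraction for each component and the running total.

Step 1 — total variance = trace(Sigma) = Σ λ_i = 50 + 34 + 24 = 108.

Step 2 — fraction explained by component i = λ_i / Σ λ:
  PC1: 50/108 = 0.463
  PC2: 34/108 = 0.3148
  PC3: 24/108 = 0.2222

Step 3 — cumulative fraction after k components = (λ_1 + ... + λ_k) / Σ λ:
  k = 1: 50/108 = 0.463
  k = 2: (50 + 34)/108 = 84/108 = 0.7778
  k = 3: (50 + 34 + 24)/108 = 108/108 = 1

Summary (fraction, with percent):

explained: PC1 0.463 (46.3%), PC2 0.3148 (31.48%), PC3 0.2222 (22.22%);  cumulative: 0.463, 0.7778, 1


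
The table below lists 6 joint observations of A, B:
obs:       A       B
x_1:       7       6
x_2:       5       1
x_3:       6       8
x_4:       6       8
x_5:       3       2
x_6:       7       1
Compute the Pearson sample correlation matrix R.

Step 1 — column means:
  mean(A) = (7 + 5 + 6 + 6 + 3 + 7) / 6 = 34/6 = 5.6667
  mean(B) = (6 + 1 + 8 + 8 + 2 + 1) / 6 = 26/6 = 4.3333

Step 2 — sample variances and covariances s[i,j] = (1/(n-1)) · Σ_k (x_{k,i} - mean_i) · (x_{k,j} - mean_j), with n-1 = 5:
  s[A,A] = ((1.3333)·(1.3333) + (-0.6667)·(-0.6667) + (0.3333)·(0.3333) + (0.3333)·(0.3333) + (-2.6667)·(-2.6667) + (1.3333)·(1.3333)) / 5 = 11.3333/5 = 2.2667
  s[A,B] = ((1.3333)·(1.6667) + (-0.6667)·(-3.3333) + (0.3333)·(3.6667) + (0.3333)·(3.6667) + (-2.6667)·(-2.3333) + (1.3333)·(-3.3333)) / 5 = 8.6667/5 = 1.7333
  s[B,B] = ((1.6667)·(1.6667) + (-3.3333)·(-3.3333) + (3.6667)·(3.6667) + (3.6667)·(3.6667) + (-2.3333)·(-2.3333) + (-3.3333)·(-3.3333)) / 5 = 57.3333/5 = 11.4667
  Sample standard deviations s_i = √(s[i,i]):
  s(A) = √(2.2667) = 1.5055
  s(B) = √(11.4667) = 3.3862

Step 3 — r_{ij} = s_{ij} / (s_i · s_j):
  r[A,A] = 1 (diagonal).
  r[A,B] = 1.7333 / (1.5055 · 3.3862) = 1.7333 / 5.0981 = 0.34
  r[B,B] = 1 (diagonal).

R is symmetric with unit diagonal. Assembling:

R = [[1, 0.34],
 [0.34, 1]]


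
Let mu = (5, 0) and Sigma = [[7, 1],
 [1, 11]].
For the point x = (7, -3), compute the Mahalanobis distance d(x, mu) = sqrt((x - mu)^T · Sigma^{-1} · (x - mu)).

Step 1 — centre the observation: (x - mu) = (2, -3).

Step 2 — invert Sigma. det(Sigma) = 7·11 - (1)² = 76.
  Sigma^{-1} = (1/det) · [[d, -b], [-b, a]] = [[0.1447, -0.0132],
 [-0.0132, 0.0921]].

Step 3 — form the quadratic (x - mu)^T · Sigma^{-1} · (x - mu):
  Sigma^{-1} · (x - mu) = (0.3289, -0.3026).
  (x - mu)^T · [Sigma^{-1} · (x - mu)] = (2)·(0.3289) + (-3)·(-0.3026) = 1.5658.

Step 4 — take square root: d = √(1.5658) ≈ 1.2513.

d(x, mu) = √(1.5658) ≈ 1.2513


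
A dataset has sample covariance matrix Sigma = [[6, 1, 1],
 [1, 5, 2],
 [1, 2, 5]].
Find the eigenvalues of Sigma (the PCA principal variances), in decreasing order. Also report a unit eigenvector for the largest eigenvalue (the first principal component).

Step 1 — characteristic polynomial p(λ) = det(λI - Sigma) = λ³ - tr·λ² + c_1·λ - det, where tr = trace, c_1 = sum of the principal 2×2 minors, det = det(Sigma):
  tr = 6 + 5 + 5 = 16,
  c_1 = (6·5 - (1)²) + (6·5 - (1)²) + (5·5 - (2)²) = 29 + 29 + 21 = 79,
  det = 6·(5·5 - (2)²) - (1)·((1)·5 - (2)·(1)) + (1)·((1)·(2) - 5·(1)) = 6·(21) - (1)·(3) + (1)·(-3) = 120.
  So p(λ) = λ³ - 16λ² + 79λ - 120.
Step 2 — look for an integer root (rational root theorem: any rational root is an integer divisor of 120). Testing λ = 3:
  p(3) = 27 - 144 + 237 - 120 = 0  ✓
  Dividing out (λ - 3): p(λ) = (λ - 3)(λ² - 13λ + 40).
Step 3 — remaining eigenvalues from the quadratic λ² - 13λ + 40 = 0:
  Δ = 13² - 4·40 = 169 - 160 = 9,  λ = (13 ± √9)/2 = (13 ± 3)/2 = 8 or 5.
  Sorted: λ_1 = 8,  λ_2 = 5,  λ_3 = 3  (check: sum = 16 = tr ✓).

Step 4 — unit eigenvector for λ_1 = 8: v spans the null space of (Sigma - λ_1 I), whose rows are
  r_1 = (-2, 1, 1),  r_2 = (1, -3, 2),  r_3 = (1, 2, -3).
  v is orthogonal to every row, so take v ∝ r_1 × r_2 = ((1)·(2) - (1)·(-3), (1)·(1) - (-2)·(2), (-2)·(-3) - (1)·(1)) = (5, 5, 5).
  Rescale (divide by 5): u = (1, 1, 1).
  ||u|| = √((1)² + (1)² + (1)²) = √(3) ≈ 1.7321,  v_1 = u/||u|| ≈ (0.5774, 0.5774, 0.5774) (||v_1|| = 1).

λ_1 = 8,  λ_2 = 5,  λ_3 = 3;  v_1 ≈ (0.5774, 0.5774, 0.5774)


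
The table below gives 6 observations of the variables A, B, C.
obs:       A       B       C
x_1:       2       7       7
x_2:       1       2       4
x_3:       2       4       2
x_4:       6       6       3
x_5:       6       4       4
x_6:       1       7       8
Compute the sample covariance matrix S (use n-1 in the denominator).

Step 1 — column means:
  mean(A) = (2 + 1 + 2 + 6 + 6 + 1) / 6 = 18/6 = 3
  mean(B) = (7 + 2 + 4 + 6 + 4 + 7) / 6 = 30/6 = 5
  mean(C) = (7 + 4 + 2 + 3 + 4 + 8) / 6 = 28/6 = 4.6667

Step 2 — sample covariance S[i,j] = (1/(n-1)) · Σ_k (x_{k,i} - mean_i) · (x_{k,j} - mean_j), with n-1 = 5.
  S[A,A] = ((-1)·(-1) + (-2)·(-2) + (-1)·(-1) + (3)·(3) + (3)·(3) + (-2)·(-2)) / 5 = 28/5 = 5.6
  S[A,B] = ((-1)·(2) + (-2)·(-3) + (-1)·(-1) + (3)·(1) + (3)·(-1) + (-2)·(2)) / 5 = 1/5 = 0.2
  S[A,C] = ((-1)·(2.3333) + (-2)·(-0.6667) + (-1)·(-2.6667) + (3)·(-1.6667) + (3)·(-0.6667) + (-2)·(3.3333)) / 5 = -12/5 = -2.4
  S[B,B] = ((2)·(2) + (-3)·(-3) + (-1)·(-1) + (1)·(1) + (-1)·(-1) + (2)·(2)) / 5 = 20/5 = 4
  S[B,C] = ((2)·(2.3333) + (-3)·(-0.6667) + (-1)·(-2.6667) + (1)·(-1.6667) + (-1)·(-0.6667) + (2)·(3.3333)) / 5 = 15/5 = 3
  S[C,C] = ((2.3333)·(2.3333) + (-0.6667)·(-0.6667) + (-2.6667)·(-2.6667) + (-1.6667)·(-1.6667) + (-0.6667)·(-0.6667) + (3.3333)·(3.3333)) / 5 = 27.3333/5 = 5.4667

S is symmetric (S[j,i] = S[i,j]). Assembling:

S = [[5.6, 0.2, -2.4],
 [0.2, 4, 3],
 [-2.4, 3, 5.4667]]


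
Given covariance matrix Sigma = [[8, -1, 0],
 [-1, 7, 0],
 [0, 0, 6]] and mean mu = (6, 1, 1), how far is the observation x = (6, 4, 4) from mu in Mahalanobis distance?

Step 1 — centre the observation: (x - mu) = (0, 3, 3).

Step 2 — invert Sigma (cofactor / det for 3×3, or solve directly):
  Sigma^{-1} = [[0.1273, 0.0182, 0],
 [0.0182, 0.1455, 0],
 [0, 0, 0.1667]].

Step 3 — form the quadratic (x - mu)^T · Sigma^{-1} · (x - mu):
  Sigma^{-1} · (x - mu) = (0.0545, 0.4364, 0.5).
  (x - mu)^T · [Sigma^{-1} · (x - mu)] = (0)·(0.0545) + (3)·(0.4364) + (3)·(0.5) = 2.8091.

Step 4 — take square root: d = √(2.8091) ≈ 1.676.

d(x, mu) = √(2.8091) ≈ 1.676


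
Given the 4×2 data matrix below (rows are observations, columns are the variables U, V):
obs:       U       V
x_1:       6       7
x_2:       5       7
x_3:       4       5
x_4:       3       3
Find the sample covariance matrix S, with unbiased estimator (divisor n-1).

Step 1 — column means:
  mean(U) = (6 + 5 + 4 + 3) / 4 = 18/4 = 4.5
  mean(V) = (7 + 7 + 5 + 3) / 4 = 22/4 = 5.5

Step 2 — sample covariance S[i,j] = (1/(n-1)) · Σ_k (x_{k,i} - mean_i) · (x_{k,j} - mean_j), with n-1 = 3.
  S[U,U] = ((1.5)·(1.5) + (0.5)·(0.5) + (-0.5)·(-0.5) + (-1.5)·(-1.5)) / 3 = 5/3 = 1.6667
  S[U,V] = ((1.5)·(1.5) + (0.5)·(1.5) + (-0.5)·(-0.5) + (-1.5)·(-2.5)) / 3 = 7/3 = 2.3333
  S[V,V] = ((1.5)·(1.5) + (1.5)·(1.5) + (-0.5)·(-0.5) + (-2.5)·(-2.5)) / 3 = 11/3 = 3.6667

S is symmetric (S[j,i] = S[i,j]). Assembling:

S = [[1.6667, 2.3333],
 [2.3333, 3.6667]]


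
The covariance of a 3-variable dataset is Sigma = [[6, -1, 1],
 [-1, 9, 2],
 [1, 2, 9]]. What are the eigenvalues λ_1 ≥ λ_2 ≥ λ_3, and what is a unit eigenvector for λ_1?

Step 1 — characteristic polynomial p(λ) = det(λI - Sigma) = λ³ - tr·λ² + c_1·λ - det, where tr = trace, c_1 = sum of the principal 2×2 minors, det = det(Sigma):
  tr = 6 + 9 + 9 = 24,
  c_1 = (6·9 - (-1)²) + (6·9 - (1)²) + (9·9 - (2)²) = 53 + 53 + 77 = 183,
  det = 6·(9·9 - (2)²) - (-1)·((-1)·9 - (2)·(1)) + (1)·((-1)·(2) - 9·(1)) = 6·(77) - (-1)·(-11) + (1)·(-11) = 440.
  So p(λ) = λ³ - 24λ² + 183λ - 440.
Step 2 — look for an integer root (rational root theorem: any rational root is an integer divisor of 440). Testing λ = 5:
  p(5) = 125 - 600 + 915 - 440 = 0  ✓
  Dividing out (λ - 5): p(λ) = (λ - 5)(λ² - 19λ + 88).
Step 3 — remaining eigenvalues from the quadratic λ² - 19λ + 88 = 0:
  Δ = 19² - 4·88 = 361 - 352 = 9,  λ = (19 ± √9)/2 = (19 ± 3)/2 = 11 or 8.
  Sorted: λ_1 = 11,  λ_2 = 8,  λ_3 = 5  (check: sum = 24 = tr ✓).

Step 4 — unit eigenvector for λ_1 = 11: v spans the null space of (Sigma - λ_1 I), whose rows are
  r_1 = (-5, -1, 1),  r_2 = (-1, -2, 2),  r_3 = (1, 2, -2).
  v is orthogonal to every row, so take v ∝ r_1 × r_2 = ((-1)·(2) - (1)·(-2), (1)·(-1) - (-5)·(2), (-5)·(-2) - (-1)·(-1)) = (0, 9, 9).
  Rescale (divide by 9): u = (0, 1, 1).
  ||u|| = √((0)² + (1)² + (1)²) = √(2) ≈ 1.4142,  v_1 = u/||u|| ≈ (0, 0.7071, 0.7071) (||v_1|| = 1).

λ_1 = 11,  λ_2 = 8,  λ_3 = 5;  v_1 ≈ (0, 0.7071, 0.7071)


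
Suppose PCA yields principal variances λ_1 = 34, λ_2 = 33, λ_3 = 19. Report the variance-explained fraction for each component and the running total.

Step 1 — total variance = trace(Sigma) = Σ λ_i = 34 + 33 + 19 = 86.

Step 2 — fraction explained by component i = λ_i / Σ λ:
  PC1: 34/86 = 0.3953
  PC2: 33/86 = 0.3837
  PC3: 19/86 = 0.2209

Step 3 — cumulative fraction after k components = (λ_1 + ... + λ_k) / Σ λ:
  k = 1: 34/86 = 0.3953
  k = 2: (34 + 33)/86 = 67/86 = 0.7791
  k = 3: (34 + 33 + 19)/86 = 86/86 = 1

Summary (fraction, with percent):

explained: PC1 0.3953 (39.53%), PC2 0.3837 (38.37%), PC3 0.2209 (22.09%);  cumulative: 0.3953, 0.7791, 1


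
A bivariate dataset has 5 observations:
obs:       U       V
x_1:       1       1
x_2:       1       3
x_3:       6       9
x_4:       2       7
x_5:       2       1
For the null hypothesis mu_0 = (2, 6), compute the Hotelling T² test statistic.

Step 1 — sample mean vector:
  mean(U) = (1 + 1 + 6 + 2 + 2) / 5 = 12/5 = 2.4
  mean(V) = (1 + 3 + 9 + 7 + 1) / 5 = 21/5 = 4.2
  x̄ = (2.4, 4.2),  deviation x̄ - mu_0 = (2.4, 4.2) - (2, 6) = (0.4, -1.8).

Step 2 — sample covariance matrix, S[i,j] = (1/(n-1)) · Σ_k (x_{k,i} - mean_i) · (x_{k,j} - mean_j), divisor n-1 = 4:
  S[U,U] = ((-1.4)·(-1.4) + (-1.4)·(-1.4) + (3.6)·(3.6) + (-0.4)·(-0.4) + (-0.4)·(-0.4)) / 4 = 17.2/4 = 4.3
  S[U,V] = ((-1.4)·(-3.2) + (-1.4)·(-1.2) + (3.6)·(4.8) + (-0.4)·(2.8) + (-0.4)·(-3.2)) / 4 = 23.6/4 = 5.9
  S[V,V] = ((-3.2)·(-3.2) + (-1.2)·(-1.2) + (4.8)·(4.8) + (2.8)·(2.8) + (-3.2)·(-3.2)) / 4 = 52.8/4 = 13.2
  S = [[4.3, 5.9],
 [5.9, 13.2]].

Step 3 — invert S. det(S) = 4.3·13.2 - (5.9)² = 21.95.
  S^{-1} = (1/det) · [[d, -b], [-b, a]] = [[0.6014, -0.2688],
 [-0.2688, 0.1959]].

Step 4 — quadratic form (x̄ - mu_0)^T · S^{-1} · (x̄ - mu_0):
  S^{-1} · (x̄ - mu_0) = (0.7244, -0.4601),
  (x̄ - mu_0)^T · [...] = (0.4)·(0.7244) + (-1.8)·(-0.4601) = 1.118.

Step 5 — scale by n: T² = 5 · 1.118 = 5.59.

T² ≈ 5.59


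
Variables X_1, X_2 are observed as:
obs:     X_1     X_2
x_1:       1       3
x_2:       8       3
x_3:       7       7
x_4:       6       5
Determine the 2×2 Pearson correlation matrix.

Step 1 — column means:
  mean(X_1) = (1 + 8 + 7 + 6) / 4 = 22/4 = 5.5
  mean(X_2) = (3 + 3 + 7 + 5) / 4 = 18/4 = 4.5

Step 2 — sample variances and covariances s[i,j] = (1/(n-1)) · Σ_k (x_{k,i} - mean_i) · (x_{k,j} - mean_j), with n-1 = 3:
  s[X_1,X_1] = ((-4.5)·(-4.5) + (2.5)·(2.5) + (1.5)·(1.5) + (0.5)·(0.5)) / 3 = 29/3 = 9.6667
  s[X_1,X_2] = ((-4.5)·(-1.5) + (2.5)·(-1.5) + (1.5)·(2.5) + (0.5)·(0.5)) / 3 = 7/3 = 2.3333
  s[X_2,X_2] = ((-1.5)·(-1.5) + (-1.5)·(-1.5) + (2.5)·(2.5) + (0.5)·(0.5)) / 3 = 11/3 = 3.6667
  Sample standard deviations s_i = √(s[i,i]):
  s(X_1) = √(9.6667) = 3.1091
  s(X_2) = √(3.6667) = 1.9149

Step 3 — r_{ij} = s_{ij} / (s_i · s_j):
  r[X_1,X_1] = 1 (diagonal).
  r[X_1,X_2] = 2.3333 / (3.1091 · 1.9149) = 2.3333 / 5.9535 = 0.3919
  r[X_2,X_2] = 1 (diagonal).

R is symmetric with unit diagonal. Assembling:

R = [[1, 0.3919],
 [0.3919, 1]]


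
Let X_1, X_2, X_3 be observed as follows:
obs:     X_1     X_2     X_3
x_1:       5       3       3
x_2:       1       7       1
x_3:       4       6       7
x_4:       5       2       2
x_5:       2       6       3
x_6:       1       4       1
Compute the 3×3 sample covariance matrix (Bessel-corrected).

Step 1 — column means:
  mean(X_1) = (5 + 1 + 4 + 5 + 2 + 1) / 6 = 18/6 = 3
  mean(X_2) = (3 + 7 + 6 + 2 + 6 + 4) / 6 = 28/6 = 4.6667
  mean(X_3) = (3 + 1 + 7 + 2 + 3 + 1) / 6 = 17/6 = 2.8333

Step 2 — sample covariance S[i,j] = (1/(n-1)) · Σ_k (x_{k,i} - mean_i) · (x_{k,j} - mean_j), with n-1 = 5.
  S[X_1,X_1] = ((2)·(2) + (-2)·(-2) + (1)·(1) + (2)·(2) + (-1)·(-1) + (-2)·(-2)) / 5 = 18/5 = 3.6
  S[X_1,X_2] = ((2)·(-1.6667) + (-2)·(2.3333) + (1)·(1.3333) + (2)·(-2.6667) + (-1)·(1.3333) + (-2)·(-0.6667)) / 5 = -12/5 = -2.4
  S[X_1,X_3] = ((2)·(0.1667) + (-2)·(-1.8333) + (1)·(4.1667) + (2)·(-0.8333) + (-1)·(0.1667) + (-2)·(-1.8333)) / 5 = 10/5 = 2
  S[X_2,X_2] = ((-1.6667)·(-1.6667) + (2.3333)·(2.3333) + (1.3333)·(1.3333) + (-2.6667)·(-2.6667) + (1.3333)·(1.3333) + (-0.6667)·(-0.6667)) / 5 = 19.3333/5 = 3.8667
  S[X_2,X_3] = ((-1.6667)·(0.1667) + (2.3333)·(-1.8333) + (1.3333)·(4.1667) + (-2.6667)·(-0.8333) + (1.3333)·(0.1667) + (-0.6667)·(-1.8333)) / 5 = 4.6667/5 = 0.9333
  S[X_3,X_3] = ((0.1667)·(0.1667) + (-1.8333)·(-1.8333) + (4.1667)·(4.1667) + (-0.8333)·(-0.8333) + (0.1667)·(0.1667) + (-1.8333)·(-1.8333)) / 5 = 24.8333/5 = 4.9667

S is symmetric (S[j,i] = S[i,j]). Assembling:

S = [[3.6, -2.4, 2],
 [-2.4, 3.8667, 0.9333],
 [2, 0.9333, 4.9667]]


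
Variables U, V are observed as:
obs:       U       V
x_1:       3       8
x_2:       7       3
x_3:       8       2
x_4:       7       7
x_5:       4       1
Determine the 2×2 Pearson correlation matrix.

Step 1 — column means:
  mean(U) = (3 + 7 + 8 + 7 + 4) / 5 = 29/5 = 5.8
  mean(V) = (8 + 3 + 2 + 7 + 1) / 5 = 21/5 = 4.2

Step 2 — sample variances and covariances s[i,j] = (1/(n-1)) · Σ_k (x_{k,i} - mean_i) · (x_{k,j} - mean_j), with n-1 = 4:
  s[U,U] = ((-2.8)·(-2.8) + (1.2)·(1.2) + (2.2)·(2.2) + (1.2)·(1.2) + (-1.8)·(-1.8)) / 4 = 18.8/4 = 4.7
  s[U,V] = ((-2.8)·(3.8) + (1.2)·(-1.2) + (2.2)·(-2.2) + (1.2)·(2.8) + (-1.8)·(-3.2)) / 4 = -7.8/4 = -1.95
  s[V,V] = ((3.8)·(3.8) + (-1.2)·(-1.2) + (-2.2)·(-2.2) + (2.8)·(2.8) + (-3.2)·(-3.2)) / 4 = 38.8/4 = 9.7
  Sample standard deviations s_i = √(s[i,i]):
  s(U) = √(4.7) = 2.1679
  s(V) = √(9.7) = 3.1145

Step 3 — r_{ij} = s_{ij} / (s_i · s_j):
  r[U,U] = 1 (diagonal).
  r[U,V] = -1.95 / (2.1679 · 3.1145) = -1.95 / 6.752 = -0.2888
  r[V,V] = 1 (diagonal).

R is symmetric with unit diagonal. Assembling:

R = [[1, -0.2888],
 [-0.2888, 1]]


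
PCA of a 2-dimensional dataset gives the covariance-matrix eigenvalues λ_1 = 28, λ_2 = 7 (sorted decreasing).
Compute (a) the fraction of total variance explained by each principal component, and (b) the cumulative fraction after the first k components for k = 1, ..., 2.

Step 1 — total variance = trace(Sigma) = Σ λ_i = 28 + 7 = 35.

Step 2 — fraction explained by component i = λ_i / Σ λ:
  PC1: 28/35 = 0.8
  PC2: 7/35 = 0.2

Step 3 — cumulative fraction after k components = (λ_1 + ... + λ_k) / Σ λ:
  k = 1: 28/35 = 0.8
  k = 2: (28 + 7)/35 = 35/35 = 1

Summary (fraction, with percent):

explained: PC1 0.8 (80%), PC2 0.2 (20%);  cumulative: 0.8, 1


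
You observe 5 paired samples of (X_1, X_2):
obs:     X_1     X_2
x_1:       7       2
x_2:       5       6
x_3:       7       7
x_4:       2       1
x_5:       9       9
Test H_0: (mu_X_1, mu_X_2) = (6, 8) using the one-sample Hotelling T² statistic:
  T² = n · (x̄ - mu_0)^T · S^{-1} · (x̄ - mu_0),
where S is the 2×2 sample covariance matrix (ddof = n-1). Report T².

Step 1 — sample mean vector:
  mean(X_1) = (7 + 5 + 7 + 2 + 9) / 5 = 30/5 = 6
  mean(X_2) = (2 + 6 + 7 + 1 + 9) / 5 = 25/5 = 5
  x̄ = (6, 5),  deviation x̄ - mu_0 = (6, 5) - (6, 8) = (0, -3).

Step 2 — sample covariance matrix, S[i,j] = (1/(n-1)) · Σ_k (x_{k,i} - mean_i) · (x_{k,j} - mean_j), divisor n-1 = 4:
  S[X_1,X_1] = ((1)·(1) + (-1)·(-1) + (1)·(1) + (-4)·(-4) + (3)·(3)) / 4 = 28/4 = 7
  S[X_1,X_2] = ((1)·(-3) + (-1)·(1) + (1)·(2) + (-4)·(-4) + (3)·(4)) / 4 = 26/4 = 6.5
  S[X_2,X_2] = ((-3)·(-3) + (1)·(1) + (2)·(2) + (-4)·(-4) + (4)·(4)) / 4 = 46/4 = 11.5
  S = [[7, 6.5],
 [6.5, 11.5]].

Step 3 — invert S. det(S) = 7·11.5 - (6.5)² = 38.25.
  S^{-1} = (1/det) · [[d, -b], [-b, a]] = [[0.3007, -0.1699],
 [-0.1699, 0.183]].

Step 4 — quadratic form (x̄ - mu_0)^T · S^{-1} · (x̄ - mu_0):
  S^{-1} · (x̄ - mu_0) = (0.5098, -0.549),
  (x̄ - mu_0)^T · [...] = (0)·(0.5098) + (-3)·(-0.549) = 1.6471.

Step 5 — scale by n: T² = 5 · 1.6471 = 8.2353.

T² ≈ 8.2353


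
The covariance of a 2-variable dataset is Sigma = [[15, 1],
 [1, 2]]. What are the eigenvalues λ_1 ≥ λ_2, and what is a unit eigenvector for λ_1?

Step 1 — characteristic polynomial of 2×2 Sigma:
  det(Sigma - λI) = λ² - trace · λ + det = 0.
  trace = 15 + 2 = 17, det = 15·2 - (1)² = 29.
Step 2 — discriminant:
  Δ = trace² - 4·det = 289 - 116 = 173.
Step 3 — eigenvalues:
  λ = (trace ± √Δ)/2 = (17 ± 13.1529)/2,
  λ_1 = 15.0765,  λ_2 = 1.9235.

Step 4 — unit eigenvector for λ_1: solve (Sigma - λ_1 I)v = 0. First row:
  (15 - 15.0765)·v_x + (1)·v_y = 0, i.e. (-0.0765)·v_x + (1)·v_y = 0,
  so v ∝ (b, λ_1 - a) = (1, 0.0765) = u.
  ||u|| = √((1)² + (0.0765)²) = √(1.0058) ≈ 1.0029,
  v_1 = u/||u|| ≈ (0.9971, 0.0763) (||v_1|| = 1).

λ_1 = 15.0765,  λ_2 = 1.9235;  v_1 ≈ (0.9971, 0.0763)


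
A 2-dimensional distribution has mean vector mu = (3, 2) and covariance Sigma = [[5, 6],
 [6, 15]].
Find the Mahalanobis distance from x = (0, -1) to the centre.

Step 1 — centre the observation: (x - mu) = (-3, -3).

Step 2 — invert Sigma. det(Sigma) = 5·15 - (6)² = 39.
  Sigma^{-1} = (1/det) · [[d, -b], [-b, a]] = [[0.3846, -0.1538],
 [-0.1538, 0.1282]].

Step 3 — form the quadratic (x - mu)^T · Sigma^{-1} · (x - mu):
  Sigma^{-1} · (x - mu) = (-0.6923, 0.0769).
  (x - mu)^T · [Sigma^{-1} · (x - mu)] = (-3)·(-0.6923) + (-3)·(0.0769) = 1.8462.

Step 4 — take square root: d = √(1.8462) ≈ 1.3587.

d(x, mu) = √(1.8462) ≈ 1.3587


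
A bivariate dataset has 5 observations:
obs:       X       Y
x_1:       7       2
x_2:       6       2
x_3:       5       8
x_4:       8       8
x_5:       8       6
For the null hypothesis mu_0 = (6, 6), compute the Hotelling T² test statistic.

Step 1 — sample mean vector:
  mean(X) = (7 + 6 + 5 + 8 + 8) / 5 = 34/5 = 6.8
  mean(Y) = (2 + 2 + 8 + 8 + 6) / 5 = 26/5 = 5.2
  x̄ = (6.8, 5.2),  deviation x̄ - mu_0 = (6.8, 5.2) - (6, 6) = (0.8, -0.8).

Step 2 — sample covariance matrix, S[i,j] = (1/(n-1)) · Σ_k (x_{k,i} - mean_i) · (x_{k,j} - mean_j), divisor n-1 = 4:
  S[X,X] = ((0.2)·(0.2) + (-0.8)·(-0.8) + (-1.8)·(-1.8) + (1.2)·(1.2) + (1.2)·(1.2)) / 4 = 6.8/4 = 1.7
  S[X,Y] = ((0.2)·(-3.2) + (-0.8)·(-3.2) + (-1.8)·(2.8) + (1.2)·(2.8) + (1.2)·(0.8)) / 4 = 1.2/4 = 0.3
  S[Y,Y] = ((-3.2)·(-3.2) + (-3.2)·(-3.2) + (2.8)·(2.8) + (2.8)·(2.8) + (0.8)·(0.8)) / 4 = 36.8/4 = 9.2
  S = [[1.7, 0.3],
 [0.3, 9.2]].

Step 3 — invert S. det(S) = 1.7·9.2 - (0.3)² = 15.55.
  S^{-1} = (1/det) · [[d, -b], [-b, a]] = [[0.5916, -0.0193],
 [-0.0193, 0.1093]].

Step 4 — quadratic form (x̄ - mu_0)^T · S^{-1} · (x̄ - mu_0):
  S^{-1} · (x̄ - mu_0) = (0.4887, -0.1029),
  (x̄ - mu_0)^T · [...] = (0.8)·(0.4887) + (-0.8)·(-0.1029) = 0.4733.

Step 5 — scale by n: T² = 5 · 0.4733 = 2.3666.

T² ≈ 2.3666


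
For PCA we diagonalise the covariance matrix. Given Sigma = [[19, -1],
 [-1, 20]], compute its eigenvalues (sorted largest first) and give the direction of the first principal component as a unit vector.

Step 1 — characteristic polynomial of 2×2 Sigma:
  det(Sigma - λI) = λ² - trace · λ + det = 0.
  trace = 19 + 20 = 39, det = 19·20 - (-1)² = 379.
Step 2 — discriminant:
  Δ = trace² - 4·det = 1521 - 1516 = 5.
Step 3 — eigenvalues:
  λ = (trace ± √Δ)/2 = (39 ± 2.2361)/2,
  λ_1 = 20.618,  λ_2 = 18.382.

Step 4 — unit eigenvector for λ_1: solve (Sigma - λ_1 I)v = 0. First row:
  (19 - 20.618)·v_x + (-1)·v_y = 0, i.e. (-1.618)·v_x + (-1)·v_y = 0,
  so v ∝ (b, λ_1 - a) = (-1, 1.618); multiply by -1 so the first entry is positive: u = (1, -1.618).
  ||u|| = √((1)² + (-1.618)²) = √(3.618) ≈ 1.9021,
  v_1 = u/||u|| ≈ (0.5257, -0.8507) (||v_1|| = 1).

λ_1 = 20.618,  λ_2 = 18.382;  v_1 ≈ (0.5257, -0.8507)


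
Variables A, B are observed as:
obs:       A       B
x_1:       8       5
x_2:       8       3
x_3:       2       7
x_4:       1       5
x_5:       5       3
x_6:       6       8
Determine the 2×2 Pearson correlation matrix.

Step 1 — column means:
  mean(A) = (8 + 8 + 2 + 1 + 5 + 6) / 6 = 30/6 = 5
  mean(B) = (5 + 3 + 7 + 5 + 3 + 8) / 6 = 31/6 = 5.1667

Step 2 — sample variances and covariances s[i,j] = (1/(n-1)) · Σ_k (x_{k,i} - mean_i) · (x_{k,j} - mean_j), with n-1 = 5:
  s[A,A] = ((3)·(3) + (3)·(3) + (-3)·(-3) + (-4)·(-4) + (0)·(0) + (1)·(1)) / 5 = 44/5 = 8.8
  s[A,B] = ((3)·(-0.1667) + (3)·(-2.1667) + (-3)·(1.8333) + (-4)·(-0.1667) + (0)·(-2.1667) + (1)·(2.8333)) / 5 = -9/5 = -1.8
  s[B,B] = ((-0.1667)·(-0.1667) + (-2.1667)·(-2.1667) + (1.8333)·(1.8333) + (-0.1667)·(-0.1667) + (-2.1667)·(-2.1667) + (2.8333)·(2.8333)) / 5 = 20.8333/5 = 4.1667
  Sample standard deviations s_i = √(s[i,i]):
  s(A) = √(8.8) = 2.9665
  s(B) = √(4.1667) = 2.0412

Step 3 — r_{ij} = s_{ij} / (s_i · s_j):
  r[A,A] = 1 (diagonal).
  r[A,B] = -1.8 / (2.9665 · 2.0412) = -1.8 / 6.0553 = -0.2973
  r[B,B] = 1 (diagonal).

R is symmetric with unit diagonal. Assembling:

R = [[1, -0.2973],
 [-0.2973, 1]]


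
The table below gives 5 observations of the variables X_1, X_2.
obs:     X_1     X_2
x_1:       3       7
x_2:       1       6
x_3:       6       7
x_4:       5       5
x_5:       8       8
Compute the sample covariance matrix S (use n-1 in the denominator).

Step 1 — column means:
  mean(X_1) = (3 + 1 + 6 + 5 + 8) / 5 = 23/5 = 4.6
  mean(X_2) = (7 + 6 + 7 + 5 + 8) / 5 = 33/5 = 6.6

Step 2 — sample covariance S[i,j] = (1/(n-1)) · Σ_k (x_{k,i} - mean_i) · (x_{k,j} - mean_j), with n-1 = 4.
  S[X_1,X_1] = ((-1.6)·(-1.6) + (-3.6)·(-3.6) + (1.4)·(1.4) + (0.4)·(0.4) + (3.4)·(3.4)) / 4 = 29.2/4 = 7.3
  S[X_1,X_2] = ((-1.6)·(0.4) + (-3.6)·(-0.6) + (1.4)·(0.4) + (0.4)·(-1.6) + (3.4)·(1.4)) / 4 = 6.2/4 = 1.55
  S[X_2,X_2] = ((0.4)·(0.4) + (-0.6)·(-0.6) + (0.4)·(0.4) + (-1.6)·(-1.6) + (1.4)·(1.4)) / 4 = 5.2/4 = 1.3

S is symmetric (S[j,i] = S[i,j]). Assembling:

S = [[7.3, 1.55],
 [1.55, 1.3]]


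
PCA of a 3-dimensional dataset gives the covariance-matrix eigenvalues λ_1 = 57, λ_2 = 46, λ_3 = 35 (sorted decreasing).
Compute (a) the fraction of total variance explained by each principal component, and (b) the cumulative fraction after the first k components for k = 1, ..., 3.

Step 1 — total variance = trace(Sigma) = Σ λ_i = 57 + 46 + 35 = 138.

Step 2 — fraction explained by component i = λ_i / Σ λ:
  PC1: 57/138 = 0.413
  PC2: 46/138 = 0.3333
  PC3: 35/138 = 0.2536

Step 3 — cumulative fraction after k components = (λ_1 + ... + λ_k) / Σ λ:
  k = 1: 57/138 = 0.413
  k = 2: (57 + 46)/138 = 103/138 = 0.7464
  k = 3: (57 + 46 + 35)/138 = 138/138 = 1

Summary (fraction, with percent):

explained: PC1 0.413 (41.3%), PC2 0.3333 (33.33%), PC3 0.2536 (25.36%);  cumulative: 0.413, 0.7464, 1


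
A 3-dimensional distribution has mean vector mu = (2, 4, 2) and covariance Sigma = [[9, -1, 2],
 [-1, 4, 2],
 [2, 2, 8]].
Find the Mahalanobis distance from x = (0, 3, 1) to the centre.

Step 1 — centre the observation: (x - mu) = (-2, -1, -1).

Step 2 — invert Sigma (cofactor / det for 3×3, or solve directly):
  Sigma^{-1} = [[0.1273, 0.0545, -0.0455],
 [0.0545, 0.3091, -0.0909],
 [-0.0455, -0.0909, 0.1591]].

Step 3 — form the quadratic (x - mu)^T · Sigma^{-1} · (x - mu):
  Sigma^{-1} · (x - mu) = (-0.2636, -0.3273, 0.0227).
  (x - mu)^T · [Sigma^{-1} · (x - mu)] = (-2)·(-0.2636) + (-1)·(-0.3273) + (-1)·(0.0227) = 0.8318.

Step 4 — take square root: d = √(0.8318) ≈ 0.912.

d(x, mu) = √(0.8318) ≈ 0.912


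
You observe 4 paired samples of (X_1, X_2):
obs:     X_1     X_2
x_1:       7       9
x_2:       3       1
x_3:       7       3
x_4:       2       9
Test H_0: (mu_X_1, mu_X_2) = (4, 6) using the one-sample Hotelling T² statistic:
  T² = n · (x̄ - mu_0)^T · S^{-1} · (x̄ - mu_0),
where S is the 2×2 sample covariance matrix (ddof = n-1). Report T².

Step 1 — sample mean vector:
  mean(X_1) = (7 + 3 + 7 + 2) / 4 = 19/4 = 4.75
  mean(X_2) = (9 + 1 + 3 + 9) / 4 = 22/4 = 5.5
  x̄ = (4.75, 5.5),  deviation x̄ - mu_0 = (4.75, 5.5) - (4, 6) = (0.75, -0.5).

Step 2 — sample covariance matrix, S[i,j] = (1/(n-1)) · Σ_k (x_{k,i} - mean_i) · (x_{k,j} - mean_j), divisor n-1 = 3:
  S[X_1,X_1] = ((2.25)·(2.25) + (-1.75)·(-1.75) + (2.25)·(2.25) + (-2.75)·(-2.75)) / 3 = 20.75/3 = 6.9167
  S[X_1,X_2] = ((2.25)·(3.5) + (-1.75)·(-4.5) + (2.25)·(-2.5) + (-2.75)·(3.5)) / 3 = 0.5/3 = 0.1667
  S[X_2,X_2] = ((3.5)·(3.5) + (-4.5)·(-4.5) + (-2.5)·(-2.5) + (3.5)·(3.5)) / 3 = 51/3 = 17
  S = [[6.9167, 0.1667],
 [0.1667, 17]].

Step 3 — invert S. det(S) = 6.9167·17 - (0.1667)² = 117.5556.
  S^{-1} = (1/det) · [[d, -b], [-b, a]] = [[0.1446, -0.0014],
 [-0.0014, 0.0588]].

Step 4 — quadratic form (x̄ - mu_0)^T · S^{-1} · (x̄ - mu_0):
  S^{-1} · (x̄ - mu_0) = (0.1092, -0.0305),
  (x̄ - mu_0)^T · [...] = (0.75)·(0.1092) + (-0.5)·(-0.0305) = 0.0971.

Step 5 — scale by n: T² = 4 · 0.0971 = 0.3885.

T² ≈ 0.3885


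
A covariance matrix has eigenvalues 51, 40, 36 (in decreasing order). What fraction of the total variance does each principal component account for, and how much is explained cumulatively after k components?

Step 1 — total variance = trace(Sigma) = Σ λ_i = 51 + 40 + 36 = 127.

Step 2 — fraction explained by component i = λ_i / Σ λ:
  PC1: 51/127 = 0.4016
  PC2: 40/127 = 0.315
  PC3: 36/127 = 0.2835

Step 3 — cumulative fraction after k components = (λ_1 + ... + λ_k) / Σ λ:
  k = 1: 51/127 = 0.4016
  k = 2: (51 + 40)/127 = 91/127 = 0.7165
  k = 3: (51 + 40 + 36)/127 = 127/127 = 1

Summary (fraction, with percent):

explained: PC1 0.4016 (40.16%), PC2 0.315 (31.5%), PC3 0.2835 (28.35%);  cumulative: 0.4016, 0.7165, 1


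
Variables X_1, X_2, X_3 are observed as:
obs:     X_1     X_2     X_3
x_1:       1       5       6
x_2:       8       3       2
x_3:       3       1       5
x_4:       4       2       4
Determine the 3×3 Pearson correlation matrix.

Step 1 — column means:
  mean(X_1) = (1 + 8 + 3 + 4) / 4 = 16/4 = 4
  mean(X_2) = (5 + 3 + 1 + 2) / 4 = 11/4 = 2.75
  mean(X_3) = (6 + 2 + 5 + 4) / 4 = 17/4 = 4.25

Step 2 — sample variances and covariances s[i,j] = (1/(n-1)) · Σ_k (x_{k,i} - mean_i) · (x_{k,j} - mean_j), with n-1 = 3:
  s[X_1,X_1] = ((-3)·(-3) + (4)·(4) + (-1)·(-1) + (0)·(0)) / 3 = 26/3 = 8.6667
  s[X_1,X_2] = ((-3)·(2.25) + (4)·(0.25) + (-1)·(-1.75) + (0)·(-0.75)) / 3 = -4/3 = -1.3333
  s[X_1,X_3] = ((-3)·(1.75) + (4)·(-2.25) + (-1)·(0.75) + (0)·(-0.25)) / 3 = -15/3 = -5
  s[X_2,X_2] = ((2.25)·(2.25) + (0.25)·(0.25) + (-1.75)·(-1.75) + (-0.75)·(-0.75)) / 3 = 8.75/3 = 2.9167
  s[X_2,X_3] = ((2.25)·(1.75) + (0.25)·(-2.25) + (-1.75)·(0.75) + (-0.75)·(-0.25)) / 3 = 2.25/3 = 0.75
  s[X_3,X_3] = ((1.75)·(1.75) + (-2.25)·(-2.25) + (0.75)·(0.75) + (-0.25)·(-0.25)) / 3 = 8.75/3 = 2.9167
  Sample standard deviations s_i = √(s[i,i]):
  s(X_1) = √(8.6667) = 2.9439
  s(X_2) = √(2.9167) = 1.7078
  s(X_3) = √(2.9167) = 1.7078

Step 3 — r_{ij} = s_{ij} / (s_i · s_j):
  r[X_1,X_1] = 1 (diagonal).
  r[X_1,X_2] = -1.3333 / (2.9439 · 1.7078) = -1.3333 / 5.0277 = -0.2652
  r[X_1,X_3] = -5 / (2.9439 · 1.7078) = -5 / 5.0277 = -0.9945
  r[X_2,X_2] = 1 (diagonal).
  r[X_2,X_3] = 0.75 / (1.7078 · 1.7078) = 0.75 / 2.9167 = 0.2571
  r[X_3,X_3] = 1 (diagonal).

R is symmetric with unit diagonal. Assembling:

R = [[1, -0.2652, -0.9945],
 [-0.2652, 1, 0.2571],
 [-0.9945, 0.2571, 1]]


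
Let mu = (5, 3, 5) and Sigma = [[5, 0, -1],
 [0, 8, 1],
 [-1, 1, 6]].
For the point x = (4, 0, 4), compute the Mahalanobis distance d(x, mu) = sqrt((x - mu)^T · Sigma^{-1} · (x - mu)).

Step 1 — centre the observation: (x - mu) = (-1, -3, -1).

Step 2 — invert Sigma (cofactor / det for 3×3, or solve directly):
  Sigma^{-1} = [[0.207, -0.0044, 0.0352],
 [-0.0044, 0.1278, -0.022],
 [0.0352, -0.022, 0.1762]].

Step 3 — form the quadratic (x - mu)^T · Sigma^{-1} · (x - mu):
  Sigma^{-1} · (x - mu) = (-0.2291, -0.3568, -0.1454).
  (x - mu)^T · [Sigma^{-1} · (x - mu)] = (-1)·(-0.2291) + (-3)·(-0.3568) + (-1)·(-0.1454) = 1.4449.

Step 4 — take square root: d = √(1.4449) ≈ 1.2021.

d(x, mu) = √(1.4449) ≈ 1.2021


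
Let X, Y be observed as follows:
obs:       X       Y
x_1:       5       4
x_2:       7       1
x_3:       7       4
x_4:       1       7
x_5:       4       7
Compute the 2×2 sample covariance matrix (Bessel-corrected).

Step 1 — column means:
  mean(X) = (5 + 7 + 7 + 1 + 4) / 5 = 24/5 = 4.8
  mean(Y) = (4 + 1 + 4 + 7 + 7) / 5 = 23/5 = 4.6

Step 2 — sample covariance S[i,j] = (1/(n-1)) · Σ_k (x_{k,i} - mean_i) · (x_{k,j} - mean_j), with n-1 = 4.
  S[X,X] = ((0.2)·(0.2) + (2.2)·(2.2) + (2.2)·(2.2) + (-3.8)·(-3.8) + (-0.8)·(-0.8)) / 4 = 24.8/4 = 6.2
  S[X,Y] = ((0.2)·(-0.6) + (2.2)·(-3.6) + (2.2)·(-0.6) + (-3.8)·(2.4) + (-0.8)·(2.4)) / 4 = -20.4/4 = -5.1
  S[Y,Y] = ((-0.6)·(-0.6) + (-3.6)·(-3.6) + (-0.6)·(-0.6) + (2.4)·(2.4) + (2.4)·(2.4)) / 4 = 25.2/4 = 6.3

S is symmetric (S[j,i] = S[i,j]). Assembling:

S = [[6.2, -5.1],
 [-5.1, 6.3]]
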